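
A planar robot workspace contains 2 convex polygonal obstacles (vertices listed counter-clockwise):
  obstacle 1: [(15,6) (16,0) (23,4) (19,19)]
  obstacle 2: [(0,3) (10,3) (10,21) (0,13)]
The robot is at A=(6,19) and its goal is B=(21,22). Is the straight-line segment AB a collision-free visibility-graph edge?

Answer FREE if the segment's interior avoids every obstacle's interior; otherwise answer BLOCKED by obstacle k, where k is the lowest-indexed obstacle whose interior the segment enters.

BLOCKED by obstacle 2

Obstacle 1 [(15,6) (16,0) (23,4) (19,19)]:
  edge (15,6)–(16,0): clear
  edge (16,0)–(23,4): clear
  edge (23,4)–(19,19): clear
  edge (19,19)–(15,6): clear
  midpoint (27/2,41/2) outside
  → clear
Obstacle 2 [(0,3) (10,3) (10,21) (0,13)]:
  edge (0,3)–(10,3): clear
  edge (10,3)–(10,21): crosses AB
  edge (10,21)–(0,13): crosses AB
  edge (0,13)–(0,3): clear
  → BLOCKED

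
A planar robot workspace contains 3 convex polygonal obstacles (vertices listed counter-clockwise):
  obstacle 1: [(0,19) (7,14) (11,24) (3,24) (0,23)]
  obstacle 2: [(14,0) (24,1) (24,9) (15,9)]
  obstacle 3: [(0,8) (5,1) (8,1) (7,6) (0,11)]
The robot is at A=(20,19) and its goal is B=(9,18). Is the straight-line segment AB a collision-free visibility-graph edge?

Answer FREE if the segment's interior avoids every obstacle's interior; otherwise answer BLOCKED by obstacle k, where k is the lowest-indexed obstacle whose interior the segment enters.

FREE

Obstacle 1 [(0,19) (7,14) (11,24) (3,24) (0,23)]:
  edge (0,19)–(7,14): clear
  edge (7,14)–(11,24): clear
  edge (11,24)–(3,24): clear
  edge (3,24)–(0,23): clear
  edge (0,23)–(0,19): clear
  midpoint (29/2,37/2) outside
  → clear
Obstacle 2 [(14,0) (24,1) (24,9) (15,9)]:
  edge (14,0)–(24,1): clear
  edge (24,1)–(24,9): clear
  edge (24,9)–(15,9): clear
  edge (15,9)–(14,0): clear
  midpoint (29/2,37/2) outside
  → clear
Obstacle 3 [(0,8) (5,1) (8,1) (7,6) (0,11)]:
  edge (0,8)–(5,1): clear
  edge (5,1)–(8,1): clear
  edge (8,1)–(7,6): clear
  edge (7,6)–(0,11): clear
  edge (0,11)–(0,8): clear
  midpoint (29/2,37/2) outside
  → clear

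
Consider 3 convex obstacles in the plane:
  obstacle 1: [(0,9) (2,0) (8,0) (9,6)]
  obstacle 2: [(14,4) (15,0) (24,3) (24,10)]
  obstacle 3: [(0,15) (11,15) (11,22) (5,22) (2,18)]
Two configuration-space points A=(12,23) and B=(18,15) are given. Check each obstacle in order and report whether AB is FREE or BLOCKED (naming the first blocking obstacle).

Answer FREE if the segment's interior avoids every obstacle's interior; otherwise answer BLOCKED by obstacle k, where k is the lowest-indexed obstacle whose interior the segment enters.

FREE

Obstacle 1 [(0,9) (2,0) (8,0) (9,6)]:
  edge (0,9)–(2,0): clear
  edge (2,0)–(8,0): clear
  edge (8,0)–(9,6): clear
  edge (9,6)–(0,9): clear
  midpoint (15,19) outside
  → clear
Obstacle 2 [(14,4) (15,0) (24,3) (24,10)]:
  edge (14,4)–(15,0): clear
  edge (15,0)–(24,3): clear
  edge (24,3)–(24,10): clear
  edge (24,10)–(14,4): clear
  midpoint (15,19) outside
  → clear
Obstacle 3 [(0,15) (11,15) (11,22) (5,22) (2,18)]:
  edge (0,15)–(11,15): clear
  edge (11,15)–(11,22): clear
  edge (11,22)–(5,22): clear
  edge (5,22)–(2,18): clear
  edge (2,18)–(0,15): clear
  midpoint (15,19) outside
  → clear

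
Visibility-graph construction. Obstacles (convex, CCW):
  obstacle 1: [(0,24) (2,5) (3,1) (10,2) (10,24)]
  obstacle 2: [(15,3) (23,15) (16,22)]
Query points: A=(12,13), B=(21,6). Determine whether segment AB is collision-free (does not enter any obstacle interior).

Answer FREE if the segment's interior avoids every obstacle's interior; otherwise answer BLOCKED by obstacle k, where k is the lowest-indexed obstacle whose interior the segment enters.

Obstacle 1 [(0,24) (2,5) (3,1) (10,2) (10,24)]:
  edge (0,24)–(2,5): clear
  edge (2,5)–(3,1): clear
  edge (3,1)–(10,2): clear
  edge (10,2)–(10,24): clear
  edge (10,24)–(0,24): clear
  midpoint (33/2,19/2) outside
  → clear
Obstacle 2 [(15,3) (23,15) (16,22)]:
  edge (15,3)–(23,15): crosses AB
  edge (23,15)–(16,22): clear
  edge (16,22)–(15,3): crosses AB
  → BLOCKED

BLOCKED by obstacle 2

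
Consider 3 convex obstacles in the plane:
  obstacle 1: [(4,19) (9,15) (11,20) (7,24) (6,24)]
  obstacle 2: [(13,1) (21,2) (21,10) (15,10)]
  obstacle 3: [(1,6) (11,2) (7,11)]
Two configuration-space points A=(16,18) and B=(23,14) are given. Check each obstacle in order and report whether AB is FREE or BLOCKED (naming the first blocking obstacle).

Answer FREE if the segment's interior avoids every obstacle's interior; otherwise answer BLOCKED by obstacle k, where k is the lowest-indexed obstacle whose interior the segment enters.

FREE

Obstacle 1 [(4,19) (9,15) (11,20) (7,24) (6,24)]:
  edge (4,19)–(9,15): clear
  edge (9,15)–(11,20): clear
  edge (11,20)–(7,24): clear
  edge (7,24)–(6,24): clear
  edge (6,24)–(4,19): clear
  midpoint (39/2,16) outside
  → clear
Obstacle 2 [(13,1) (21,2) (21,10) (15,10)]:
  edge (13,1)–(21,2): clear
  edge (21,2)–(21,10): clear
  edge (21,10)–(15,10): clear
  edge (15,10)–(13,1): clear
  midpoint (39/2,16) outside
  → clear
Obstacle 3 [(1,6) (11,2) (7,11)]:
  edge (1,6)–(11,2): clear
  edge (11,2)–(7,11): clear
  edge (7,11)–(1,6): clear
  midpoint (39/2,16) outside
  → clear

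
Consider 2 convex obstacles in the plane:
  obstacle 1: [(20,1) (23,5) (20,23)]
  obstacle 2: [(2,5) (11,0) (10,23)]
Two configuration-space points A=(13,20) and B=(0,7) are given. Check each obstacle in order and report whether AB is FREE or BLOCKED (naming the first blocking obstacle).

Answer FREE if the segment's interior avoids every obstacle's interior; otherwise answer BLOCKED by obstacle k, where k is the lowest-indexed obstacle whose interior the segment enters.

BLOCKED by obstacle 2

Obstacle 1 [(20,1) (23,5) (20,23)]:
  edge (20,1)–(23,5): clear
  edge (23,5)–(20,23): clear
  edge (20,23)–(20,1): clear
  midpoint (13/2,27/2) outside
  → clear
Obstacle 2 [(2,5) (11,0) (10,23)]:
  edge (2,5)–(11,0): clear
  edge (11,0)–(10,23): crosses AB
  edge (10,23)–(2,5): crosses AB
  → BLOCKED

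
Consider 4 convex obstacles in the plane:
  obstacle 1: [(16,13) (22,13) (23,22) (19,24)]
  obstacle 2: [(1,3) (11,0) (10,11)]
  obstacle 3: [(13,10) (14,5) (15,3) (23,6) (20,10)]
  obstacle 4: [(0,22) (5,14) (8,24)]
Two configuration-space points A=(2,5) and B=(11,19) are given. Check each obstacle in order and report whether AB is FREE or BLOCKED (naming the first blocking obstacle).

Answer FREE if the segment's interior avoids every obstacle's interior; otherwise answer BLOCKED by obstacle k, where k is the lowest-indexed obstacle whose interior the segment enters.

Obstacle 1 [(16,13) (22,13) (23,22) (19,24)]:
  edge (16,13)–(22,13): clear
  edge (22,13)–(23,22): clear
  edge (23,22)–(19,24): clear
  edge (19,24)–(16,13): clear
  midpoint (13/2,12) outside
  → clear
Obstacle 2 [(1,3) (11,0) (10,11)]:
  edge (1,3)–(11,0): clear
  edge (11,0)–(10,11): clear
  edge (10,11)–(1,3): clear
  midpoint (13/2,12) outside
  → clear
Obstacle 3 [(13,10) (14,5) (15,3) (23,6) (20,10)]:
  edge (13,10)–(14,5): clear
  edge (14,5)–(15,3): clear
  edge (15,3)–(23,6): clear
  edge (23,6)–(20,10): clear
  edge (20,10)–(13,10): clear
  midpoint (13/2,12) outside
  → clear
Obstacle 4 [(0,22) (5,14) (8,24)]:
  edge (0,22)–(5,14): clear
  edge (5,14)–(8,24): clear
  edge (8,24)–(0,22): clear
  midpoint (13/2,12) outside
  → clear

FREE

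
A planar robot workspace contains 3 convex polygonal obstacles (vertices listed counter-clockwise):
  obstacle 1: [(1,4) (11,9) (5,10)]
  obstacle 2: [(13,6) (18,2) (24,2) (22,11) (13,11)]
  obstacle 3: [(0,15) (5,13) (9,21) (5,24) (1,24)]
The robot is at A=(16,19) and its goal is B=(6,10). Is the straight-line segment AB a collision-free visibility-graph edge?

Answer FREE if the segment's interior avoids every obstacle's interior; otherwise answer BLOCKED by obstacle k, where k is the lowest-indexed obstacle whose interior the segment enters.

Obstacle 1 [(1,4) (11,9) (5,10)]:
  edge (1,4)–(11,9): clear
  edge (11,9)–(5,10): clear
  edge (5,10)–(1,4): clear
  midpoint (11,29/2) outside
  → clear
Obstacle 2 [(13,6) (18,2) (24,2) (22,11) (13,11)]:
  edge (13,6)–(18,2): clear
  edge (18,2)–(24,2): clear
  edge (24,2)–(22,11): clear
  edge (22,11)–(13,11): clear
  edge (13,11)–(13,6): clear
  midpoint (11,29/2) outside
  → clear
Obstacle 3 [(0,15) (5,13) (9,21) (5,24) (1,24)]:
  edge (0,15)–(5,13): clear
  edge (5,13)–(9,21): clear
  edge (9,21)–(5,24): clear
  edge (5,24)–(1,24): clear
  edge (1,24)–(0,15): clear
  midpoint (11,29/2) outside
  → clear

FREE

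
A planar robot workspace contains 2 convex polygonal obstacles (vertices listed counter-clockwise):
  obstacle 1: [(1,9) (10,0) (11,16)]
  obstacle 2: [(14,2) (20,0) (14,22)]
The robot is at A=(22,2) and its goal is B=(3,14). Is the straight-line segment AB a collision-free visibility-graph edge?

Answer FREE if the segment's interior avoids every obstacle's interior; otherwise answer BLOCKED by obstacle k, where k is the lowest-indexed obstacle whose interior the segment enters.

Obstacle 1 [(1,9) (10,0) (11,16)]:
  edge (1,9)–(10,0): clear
  edge (10,0)–(11,16): crosses AB
  edge (11,16)–(1,9): crosses AB
  → BLOCKED
Obstacle 2 [(14,2) (20,0) (14,22)]:
  edge (14,2)–(20,0): clear
  edge (20,0)–(14,22): crosses AB
  edge (14,22)–(14,2): crosses AB
  → BLOCKED

BLOCKED by obstacle 1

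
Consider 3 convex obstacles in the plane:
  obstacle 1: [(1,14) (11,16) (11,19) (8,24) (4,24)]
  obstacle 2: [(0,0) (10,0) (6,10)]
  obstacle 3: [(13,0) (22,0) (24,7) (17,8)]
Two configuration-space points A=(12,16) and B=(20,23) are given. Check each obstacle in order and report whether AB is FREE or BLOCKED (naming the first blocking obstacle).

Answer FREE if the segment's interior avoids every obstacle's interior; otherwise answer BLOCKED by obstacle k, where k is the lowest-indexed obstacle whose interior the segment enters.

Obstacle 1 [(1,14) (11,16) (11,19) (8,24) (4,24)]:
  edge (1,14)–(11,16): clear
  edge (11,16)–(11,19): clear
  edge (11,19)–(8,24): clear
  edge (8,24)–(4,24): clear
  edge (4,24)–(1,14): clear
  midpoint (16,39/2) outside
  → clear
Obstacle 2 [(0,0) (10,0) (6,10)]:
  edge (0,0)–(10,0): clear
  edge (10,0)–(6,10): clear
  edge (6,10)–(0,0): clear
  midpoint (16,39/2) outside
  → clear
Obstacle 3 [(13,0) (22,0) (24,7) (17,8)]:
  edge (13,0)–(22,0): clear
  edge (22,0)–(24,7): clear
  edge (24,7)–(17,8): clear
  edge (17,8)–(13,0): clear
  midpoint (16,39/2) outside
  → clear

FREE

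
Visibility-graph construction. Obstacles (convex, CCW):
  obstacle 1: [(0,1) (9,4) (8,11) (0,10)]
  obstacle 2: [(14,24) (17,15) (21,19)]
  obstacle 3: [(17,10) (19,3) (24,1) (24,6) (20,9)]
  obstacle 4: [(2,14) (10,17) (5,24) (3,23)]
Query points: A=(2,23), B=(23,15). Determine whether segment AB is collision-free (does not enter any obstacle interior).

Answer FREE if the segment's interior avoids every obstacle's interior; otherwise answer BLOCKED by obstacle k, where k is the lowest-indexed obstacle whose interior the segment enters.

BLOCKED by obstacle 2

Obstacle 1 [(0,1) (9,4) (8,11) (0,10)]:
  edge (0,1)–(9,4): clear
  edge (9,4)–(8,11): clear
  edge (8,11)–(0,10): clear
  edge (0,10)–(0,1): clear
  midpoint (25/2,19) outside
  → clear
Obstacle 2 [(14,24) (17,15) (21,19)]:
  edge (14,24)–(17,15): crosses AB
  edge (17,15)–(21,19): crosses AB
  edge (21,19)–(14,24): clear
  → BLOCKED
Obstacle 3 [(17,10) (19,3) (24,1) (24,6) (20,9)]:
  edge (17,10)–(19,3): clear
  edge (19,3)–(24,1): clear
  edge (24,1)–(24,6): clear
  edge (24,6)–(20,9): clear
  edge (20,9)–(17,10): clear
  midpoint (25/2,19) outside
  → clear
Obstacle 4 [(2,14) (10,17) (5,24) (3,23)]:
  edge (2,14)–(10,17): clear
  edge (10,17)–(5,24): crosses AB
  edge (5,24)–(3,23): clear
  edge (3,23)–(2,14): crosses AB
  → BLOCKED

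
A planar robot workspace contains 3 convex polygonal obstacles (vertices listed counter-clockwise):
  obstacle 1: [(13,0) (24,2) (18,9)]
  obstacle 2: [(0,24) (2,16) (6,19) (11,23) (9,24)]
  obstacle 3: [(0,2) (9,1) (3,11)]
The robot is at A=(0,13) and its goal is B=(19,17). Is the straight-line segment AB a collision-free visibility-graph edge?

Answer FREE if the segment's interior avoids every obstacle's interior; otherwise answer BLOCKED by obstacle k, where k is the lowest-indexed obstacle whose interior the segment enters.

FREE

Obstacle 1 [(13,0) (24,2) (18,9)]:
  edge (13,0)–(24,2): clear
  edge (24,2)–(18,9): clear
  edge (18,9)–(13,0): clear
  midpoint (19/2,15) outside
  → clear
Obstacle 2 [(0,24) (2,16) (6,19) (11,23) (9,24)]:
  edge (0,24)–(2,16): clear
  edge (2,16)–(6,19): clear
  edge (6,19)–(11,23): clear
  edge (11,23)–(9,24): clear
  edge (9,24)–(0,24): clear
  midpoint (19/2,15) outside
  → clear
Obstacle 3 [(0,2) (9,1) (3,11)]:
  edge (0,2)–(9,1): clear
  edge (9,1)–(3,11): clear
  edge (3,11)–(0,2): clear
  midpoint (19/2,15) outside
  → clear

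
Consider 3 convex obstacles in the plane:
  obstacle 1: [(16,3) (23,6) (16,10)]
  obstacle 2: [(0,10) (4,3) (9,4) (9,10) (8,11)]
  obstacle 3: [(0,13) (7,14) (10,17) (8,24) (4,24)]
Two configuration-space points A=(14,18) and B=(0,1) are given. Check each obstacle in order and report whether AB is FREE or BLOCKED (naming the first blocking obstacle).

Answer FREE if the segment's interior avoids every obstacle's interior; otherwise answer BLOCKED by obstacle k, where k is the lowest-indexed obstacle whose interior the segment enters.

Obstacle 1 [(16,3) (23,6) (16,10)]:
  edge (16,3)–(23,6): clear
  edge (23,6)–(16,10): clear
  edge (16,10)–(16,3): clear
  midpoint (7,19/2) outside
  → clear
Obstacle 2 [(0,10) (4,3) (9,4) (9,10) (8,11)]:
  edge (0,10)–(4,3): crosses AB
  edge (4,3)–(9,4): clear
  edge (9,4)–(9,10): clear
  edge (9,10)–(8,11): crosses AB
  edge (8,11)–(0,10): clear
  → BLOCKED
Obstacle 3 [(0,13) (7,14) (10,17) (8,24) (4,24)]:
  edge (0,13)–(7,14): clear
  edge (7,14)–(10,17): clear
  edge (10,17)–(8,24): clear
  edge (8,24)–(4,24): clear
  edge (4,24)–(0,13): clear
  midpoint (7,19/2) outside
  → clear

BLOCKED by obstacle 2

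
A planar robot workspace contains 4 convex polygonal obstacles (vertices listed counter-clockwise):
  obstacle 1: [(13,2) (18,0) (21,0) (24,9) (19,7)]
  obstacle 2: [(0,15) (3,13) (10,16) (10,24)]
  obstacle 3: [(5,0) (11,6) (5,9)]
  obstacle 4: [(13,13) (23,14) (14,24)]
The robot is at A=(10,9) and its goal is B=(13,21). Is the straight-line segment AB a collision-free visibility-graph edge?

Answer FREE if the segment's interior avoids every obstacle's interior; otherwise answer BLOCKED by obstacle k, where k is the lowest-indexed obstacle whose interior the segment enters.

FREE

Obstacle 1 [(13,2) (18,0) (21,0) (24,9) (19,7)]:
  edge (13,2)–(18,0): clear
  edge (18,0)–(21,0): clear
  edge (21,0)–(24,9): clear
  edge (24,9)–(19,7): clear
  edge (19,7)–(13,2): clear
  midpoint (23/2,15) outside
  → clear
Obstacle 2 [(0,15) (3,13) (10,16) (10,24)]:
  edge (0,15)–(3,13): clear
  edge (3,13)–(10,16): clear
  edge (10,16)–(10,24): clear
  edge (10,24)–(0,15): clear
  midpoint (23/2,15) outside
  → clear
Obstacle 3 [(5,0) (11,6) (5,9)]:
  edge (5,0)–(11,6): clear
  edge (11,6)–(5,9): clear
  edge (5,9)–(5,0): clear
  midpoint (23/2,15) outside
  → clear
Obstacle 4 [(13,13) (23,14) (14,24)]:
  edge (13,13)–(23,14): clear
  edge (23,14)–(14,24): clear
  edge (14,24)–(13,13): clear
  midpoint (23/2,15) outside
  → clear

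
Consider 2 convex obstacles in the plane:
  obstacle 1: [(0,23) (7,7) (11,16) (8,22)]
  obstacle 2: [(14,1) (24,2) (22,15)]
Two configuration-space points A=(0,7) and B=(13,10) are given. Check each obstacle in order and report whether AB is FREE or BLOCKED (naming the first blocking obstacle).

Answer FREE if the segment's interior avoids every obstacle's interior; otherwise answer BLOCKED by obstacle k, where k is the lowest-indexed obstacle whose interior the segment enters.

BLOCKED by obstacle 1

Obstacle 1 [(0,23) (7,7) (11,16) (8,22)]:
  edge (0,23)–(7,7): crosses AB
  edge (7,7)–(11,16): crosses AB
  edge (11,16)–(8,22): clear
  edge (8,22)–(0,23): clear
  → BLOCKED
Obstacle 2 [(14,1) (24,2) (22,15)]:
  edge (14,1)–(24,2): clear
  edge (24,2)–(22,15): clear
  edge (22,15)–(14,1): clear
  midpoint (13/2,17/2) outside
  → clear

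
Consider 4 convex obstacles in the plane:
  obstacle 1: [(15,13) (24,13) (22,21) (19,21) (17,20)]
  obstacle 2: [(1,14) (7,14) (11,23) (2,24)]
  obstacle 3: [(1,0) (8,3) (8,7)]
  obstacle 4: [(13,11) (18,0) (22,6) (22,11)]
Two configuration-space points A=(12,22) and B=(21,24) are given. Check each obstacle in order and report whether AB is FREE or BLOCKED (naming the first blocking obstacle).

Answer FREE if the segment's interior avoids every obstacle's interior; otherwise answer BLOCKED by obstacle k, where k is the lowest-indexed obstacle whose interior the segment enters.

Obstacle 1 [(15,13) (24,13) (22,21) (19,21) (17,20)]:
  edge (15,13)–(24,13): clear
  edge (24,13)–(22,21): clear
  edge (22,21)–(19,21): clear
  edge (19,21)–(17,20): clear
  edge (17,20)–(15,13): clear
  midpoint (33/2,23) outside
  → clear
Obstacle 2 [(1,14) (7,14) (11,23) (2,24)]:
  edge (1,14)–(7,14): clear
  edge (7,14)–(11,23): clear
  edge (11,23)–(2,24): clear
  edge (2,24)–(1,14): clear
  midpoint (33/2,23) outside
  → clear
Obstacle 3 [(1,0) (8,3) (8,7)]:
  edge (1,0)–(8,3): clear
  edge (8,3)–(8,7): clear
  edge (8,7)–(1,0): clear
  midpoint (33/2,23) outside
  → clear
Obstacle 4 [(13,11) (18,0) (22,6) (22,11)]:
  edge (13,11)–(18,0): clear
  edge (18,0)–(22,6): clear
  edge (22,6)–(22,11): clear
  edge (22,11)–(13,11): clear
  midpoint (33/2,23) outside
  → clear

FREE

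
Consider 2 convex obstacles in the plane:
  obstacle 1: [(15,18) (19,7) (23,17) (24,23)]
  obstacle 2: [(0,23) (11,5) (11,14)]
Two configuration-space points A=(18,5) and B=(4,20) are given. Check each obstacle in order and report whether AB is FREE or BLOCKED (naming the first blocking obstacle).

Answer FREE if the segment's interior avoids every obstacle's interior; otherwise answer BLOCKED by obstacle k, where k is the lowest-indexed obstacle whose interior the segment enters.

Obstacle 1 [(15,18) (19,7) (23,17) (24,23)]:
  edge (15,18)–(19,7): clear
  edge (19,7)–(23,17): clear
  edge (23,17)–(24,23): clear
  edge (24,23)–(15,18): clear
  midpoint (11,25/2) outside
  → clear
Obstacle 2 [(0,23) (11,5) (11,14)]:
  edge (0,23)–(11,5): clear
  edge (11,5)–(11,14): crosses AB
  edge (11,14)–(0,23): crosses AB
  → BLOCKED

BLOCKED by obstacle 2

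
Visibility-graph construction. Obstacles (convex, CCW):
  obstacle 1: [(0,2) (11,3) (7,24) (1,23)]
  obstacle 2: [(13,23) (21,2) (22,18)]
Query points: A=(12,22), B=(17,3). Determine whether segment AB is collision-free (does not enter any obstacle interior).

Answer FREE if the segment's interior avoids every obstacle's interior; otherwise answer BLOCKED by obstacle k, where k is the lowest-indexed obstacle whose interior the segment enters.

Obstacle 1 [(0,2) (11,3) (7,24) (1,23)]:
  edge (0,2)–(11,3): clear
  edge (11,3)–(7,24): clear
  edge (7,24)–(1,23): clear
  edge (1,23)–(0,2): clear
  midpoint (29/2,25/2) outside
  → clear
Obstacle 2 [(13,23) (21,2) (22,18)]:
  edge (13,23)–(21,2): clear
  edge (21,2)–(22,18): clear
  edge (22,18)–(13,23): clear
  midpoint (29/2,25/2) outside
  → clear

FREE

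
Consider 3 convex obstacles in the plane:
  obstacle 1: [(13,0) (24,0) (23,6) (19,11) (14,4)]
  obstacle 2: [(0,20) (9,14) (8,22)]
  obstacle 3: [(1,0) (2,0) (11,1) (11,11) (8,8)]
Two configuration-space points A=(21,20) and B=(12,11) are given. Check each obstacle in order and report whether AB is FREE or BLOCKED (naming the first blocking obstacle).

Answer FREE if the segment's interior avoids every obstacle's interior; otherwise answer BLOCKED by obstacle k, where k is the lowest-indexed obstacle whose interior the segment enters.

FREE

Obstacle 1 [(13,0) (24,0) (23,6) (19,11) (14,4)]:
  edge (13,0)–(24,0): clear
  edge (24,0)–(23,6): clear
  edge (23,6)–(19,11): clear
  edge (19,11)–(14,4): clear
  edge (14,4)–(13,0): clear
  midpoint (33/2,31/2) outside
  → clear
Obstacle 2 [(0,20) (9,14) (8,22)]:
  edge (0,20)–(9,14): clear
  edge (9,14)–(8,22): clear
  edge (8,22)–(0,20): clear
  midpoint (33/2,31/2) outside
  → clear
Obstacle 3 [(1,0) (2,0) (11,1) (11,11) (8,8)]:
  edge (1,0)–(2,0): clear
  edge (2,0)–(11,1): clear
  edge (11,1)–(11,11): clear
  edge (11,11)–(8,8): clear
  edge (8,8)–(1,0): clear
  midpoint (33/2,31/2) outside
  → clear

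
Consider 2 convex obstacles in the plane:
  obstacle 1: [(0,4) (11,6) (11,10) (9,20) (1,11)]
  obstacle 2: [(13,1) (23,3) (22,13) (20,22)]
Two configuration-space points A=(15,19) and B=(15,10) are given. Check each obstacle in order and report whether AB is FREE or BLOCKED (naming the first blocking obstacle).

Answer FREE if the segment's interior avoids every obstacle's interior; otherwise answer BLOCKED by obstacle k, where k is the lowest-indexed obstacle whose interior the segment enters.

FREE

Obstacle 1 [(0,4) (11,6) (11,10) (9,20) (1,11)]:
  edge (0,4)–(11,6): clear
  edge (11,6)–(11,10): clear
  edge (11,10)–(9,20): clear
  edge (9,20)–(1,11): clear
  edge (1,11)–(0,4): clear
  midpoint (15,29/2) outside
  → clear
Obstacle 2 [(13,1) (23,3) (22,13) (20,22)]:
  edge (13,1)–(23,3): clear
  edge (23,3)–(22,13): clear
  edge (22,13)–(20,22): clear
  edge (20,22)–(13,1): clear
  midpoint (15,29/2) outside
  → clear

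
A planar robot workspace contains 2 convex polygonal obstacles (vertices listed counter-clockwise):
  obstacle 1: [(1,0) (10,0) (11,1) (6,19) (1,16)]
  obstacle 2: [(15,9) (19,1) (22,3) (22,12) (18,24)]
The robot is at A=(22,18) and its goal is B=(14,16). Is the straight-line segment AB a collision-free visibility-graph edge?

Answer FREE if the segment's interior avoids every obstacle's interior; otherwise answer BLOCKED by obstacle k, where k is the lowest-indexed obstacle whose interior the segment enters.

Obstacle 1 [(1,0) (10,0) (11,1) (6,19) (1,16)]:
  edge (1,0)–(10,0): clear
  edge (10,0)–(11,1): clear
  edge (11,1)–(6,19): clear
  edge (6,19)–(1,16): clear
  edge (1,16)–(1,0): clear
  midpoint (18,17) outside
  → clear
Obstacle 2 [(15,9) (19,1) (22,3) (22,12) (18,24)]:
  edge (15,9)–(19,1): clear
  edge (19,1)–(22,3): clear
  edge (22,3)–(22,12): clear
  edge (22,12)–(18,24): crosses AB
  edge (18,24)–(15,9): crosses AB
  → BLOCKED

BLOCKED by obstacle 2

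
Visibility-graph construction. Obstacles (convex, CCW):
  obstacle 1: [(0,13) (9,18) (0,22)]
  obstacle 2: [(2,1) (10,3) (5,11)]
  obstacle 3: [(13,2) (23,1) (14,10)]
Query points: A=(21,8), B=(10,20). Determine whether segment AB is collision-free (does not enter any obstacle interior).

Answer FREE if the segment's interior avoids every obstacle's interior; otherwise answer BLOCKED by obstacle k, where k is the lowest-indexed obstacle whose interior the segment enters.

FREE

Obstacle 1 [(0,13) (9,18) (0,22)]:
  edge (0,13)–(9,18): clear
  edge (9,18)–(0,22): clear
  edge (0,22)–(0,13): clear
  midpoint (31/2,14) outside
  → clear
Obstacle 2 [(2,1) (10,3) (5,11)]:
  edge (2,1)–(10,3): clear
  edge (10,3)–(5,11): clear
  edge (5,11)–(2,1): clear
  midpoint (31/2,14) outside
  → clear
Obstacle 3 [(13,2) (23,1) (14,10)]:
  edge (13,2)–(23,1): clear
  edge (23,1)–(14,10): clear
  edge (14,10)–(13,2): clear
  midpoint (31/2,14) outside
  → clear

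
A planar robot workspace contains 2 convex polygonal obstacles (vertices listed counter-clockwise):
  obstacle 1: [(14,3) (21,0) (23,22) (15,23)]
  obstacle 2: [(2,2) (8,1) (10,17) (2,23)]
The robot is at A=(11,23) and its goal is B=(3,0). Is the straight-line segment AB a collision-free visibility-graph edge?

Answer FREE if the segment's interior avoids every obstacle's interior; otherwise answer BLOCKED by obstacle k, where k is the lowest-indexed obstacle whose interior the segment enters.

BLOCKED by obstacle 2

Obstacle 1 [(14,3) (21,0) (23,22) (15,23)]:
  edge (14,3)–(21,0): clear
  edge (21,0)–(23,22): clear
  edge (23,22)–(15,23): clear
  edge (15,23)–(14,3): clear
  midpoint (7,23/2) outside
  → clear
Obstacle 2 [(2,2) (8,1) (10,17) (2,23)]:
  edge (2,2)–(8,1): crosses AB
  edge (8,1)–(10,17): clear
  edge (10,17)–(2,23): crosses AB
  edge (2,23)–(2,2): clear
  → BLOCKED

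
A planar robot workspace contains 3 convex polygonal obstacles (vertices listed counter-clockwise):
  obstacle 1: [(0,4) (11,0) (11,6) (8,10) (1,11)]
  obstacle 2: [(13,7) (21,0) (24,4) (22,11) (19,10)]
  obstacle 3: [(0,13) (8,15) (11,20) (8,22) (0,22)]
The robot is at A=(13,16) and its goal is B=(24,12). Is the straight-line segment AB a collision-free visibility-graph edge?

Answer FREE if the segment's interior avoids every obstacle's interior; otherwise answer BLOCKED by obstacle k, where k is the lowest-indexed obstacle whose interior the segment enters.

FREE

Obstacle 1 [(0,4) (11,0) (11,6) (8,10) (1,11)]:
  edge (0,4)–(11,0): clear
  edge (11,0)–(11,6): clear
  edge (11,6)–(8,10): clear
  edge (8,10)–(1,11): clear
  edge (1,11)–(0,4): clear
  midpoint (37/2,14) outside
  → clear
Obstacle 2 [(13,7) (21,0) (24,4) (22,11) (19,10)]:
  edge (13,7)–(21,0): clear
  edge (21,0)–(24,4): clear
  edge (24,4)–(22,11): clear
  edge (22,11)–(19,10): clear
  edge (19,10)–(13,7): clear
  midpoint (37/2,14) outside
  → clear
Obstacle 3 [(0,13) (8,15) (11,20) (8,22) (0,22)]:
  edge (0,13)–(8,15): clear
  edge (8,15)–(11,20): clear
  edge (11,20)–(8,22): clear
  edge (8,22)–(0,22): clear
  edge (0,22)–(0,13): clear
  midpoint (37/2,14) outside
  → clear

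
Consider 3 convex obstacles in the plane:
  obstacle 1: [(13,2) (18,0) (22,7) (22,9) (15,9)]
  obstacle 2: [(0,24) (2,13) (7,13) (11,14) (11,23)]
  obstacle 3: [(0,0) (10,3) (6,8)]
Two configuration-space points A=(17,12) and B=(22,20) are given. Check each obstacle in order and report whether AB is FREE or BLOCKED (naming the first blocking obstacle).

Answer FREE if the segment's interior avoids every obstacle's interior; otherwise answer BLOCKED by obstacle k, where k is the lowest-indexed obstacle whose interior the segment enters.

Obstacle 1 [(13,2) (18,0) (22,7) (22,9) (15,9)]:
  edge (13,2)–(18,0): clear
  edge (18,0)–(22,7): clear
  edge (22,7)–(22,9): clear
  edge (22,9)–(15,9): clear
  edge (15,9)–(13,2): clear
  midpoint (39/2,16) outside
  → clear
Obstacle 2 [(0,24) (2,13) (7,13) (11,14) (11,23)]:
  edge (0,24)–(2,13): clear
  edge (2,13)–(7,13): clear
  edge (7,13)–(11,14): clear
  edge (11,14)–(11,23): clear
  edge (11,23)–(0,24): clear
  midpoint (39/2,16) outside
  → clear
Obstacle 3 [(0,0) (10,3) (6,8)]:
  edge (0,0)–(10,3): clear
  edge (10,3)–(6,8): clear
  edge (6,8)–(0,0): clear
  midpoint (39/2,16) outside
  → clear

FREE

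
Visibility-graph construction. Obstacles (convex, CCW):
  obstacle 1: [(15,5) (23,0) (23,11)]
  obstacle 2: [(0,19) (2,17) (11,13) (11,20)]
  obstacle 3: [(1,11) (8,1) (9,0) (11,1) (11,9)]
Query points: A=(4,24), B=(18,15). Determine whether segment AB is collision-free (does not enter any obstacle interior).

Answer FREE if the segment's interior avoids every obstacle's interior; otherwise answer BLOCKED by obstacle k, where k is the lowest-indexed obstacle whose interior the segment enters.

BLOCKED by obstacle 2

Obstacle 1 [(15,5) (23,0) (23,11)]:
  edge (15,5)–(23,0): clear
  edge (23,0)–(23,11): clear
  edge (23,11)–(15,5): clear
  midpoint (11,39/2) outside
  → clear
Obstacle 2 [(0,19) (2,17) (11,13) (11,20)]:
  edge (0,19)–(2,17): clear
  edge (2,17)–(11,13): clear
  edge (11,13)–(11,20): crosses AB
  edge (11,20)–(0,19): crosses AB
  → BLOCKED
Obstacle 3 [(1,11) (8,1) (9,0) (11,1) (11,9)]:
  edge (1,11)–(8,1): clear
  edge (8,1)–(9,0): clear
  edge (9,0)–(11,1): clear
  edge (11,1)–(11,9): clear
  edge (11,9)–(1,11): clear
  midpoint (11,39/2) outside
  → clear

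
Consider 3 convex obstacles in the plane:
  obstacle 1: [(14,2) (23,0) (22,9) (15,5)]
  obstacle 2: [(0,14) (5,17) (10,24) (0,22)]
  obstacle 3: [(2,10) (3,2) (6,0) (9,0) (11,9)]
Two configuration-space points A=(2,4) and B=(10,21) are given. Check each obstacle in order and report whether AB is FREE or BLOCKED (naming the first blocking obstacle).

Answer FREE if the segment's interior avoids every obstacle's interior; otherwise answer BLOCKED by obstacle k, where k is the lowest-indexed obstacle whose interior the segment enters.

BLOCKED by obstacle 3

Obstacle 1 [(14,2) (23,0) (22,9) (15,5)]:
  edge (14,2)–(23,0): clear
  edge (23,0)–(22,9): clear
  edge (22,9)–(15,5): clear
  edge (15,5)–(14,2): clear
  midpoint (6,25/2) outside
  → clear
Obstacle 2 [(0,14) (5,17) (10,24) (0,22)]:
  edge (0,14)–(5,17): clear
  edge (5,17)–(10,24): clear
  edge (10,24)–(0,22): clear
  edge (0,22)–(0,14): clear
  midpoint (6,25/2) outside
  → clear
Obstacle 3 [(2,10) (3,2) (6,0) (9,0) (11,9)]:
  edge (2,10)–(3,2): crosses AB
  edge (3,2)–(6,0): clear
  edge (6,0)–(9,0): clear
  edge (9,0)–(11,9): clear
  edge (11,9)–(2,10): crosses AB
  → BLOCKED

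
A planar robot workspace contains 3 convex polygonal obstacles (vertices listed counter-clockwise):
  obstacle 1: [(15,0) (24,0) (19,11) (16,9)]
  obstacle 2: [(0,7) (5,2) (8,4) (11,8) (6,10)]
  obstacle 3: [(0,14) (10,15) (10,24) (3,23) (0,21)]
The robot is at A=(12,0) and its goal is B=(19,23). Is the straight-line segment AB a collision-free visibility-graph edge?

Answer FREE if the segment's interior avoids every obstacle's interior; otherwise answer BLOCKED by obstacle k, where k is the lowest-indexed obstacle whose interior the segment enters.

Obstacle 1 [(15,0) (24,0) (19,11) (16,9)]:
  edge (15,0)–(24,0): clear
  edge (24,0)–(19,11): clear
  edge (19,11)–(16,9): clear
  edge (16,9)–(15,0): clear
  midpoint (31/2,23/2) outside
  → clear
Obstacle 2 [(0,7) (5,2) (8,4) (11,8) (6,10)]:
  edge (0,7)–(5,2): clear
  edge (5,2)–(8,4): clear
  edge (8,4)–(11,8): clear
  edge (11,8)–(6,10): clear
  edge (6,10)–(0,7): clear
  midpoint (31/2,23/2) outside
  → clear
Obstacle 3 [(0,14) (10,15) (10,24) (3,23) (0,21)]:
  edge (0,14)–(10,15): clear
  edge (10,15)–(10,24): clear
  edge (10,24)–(3,23): clear
  edge (3,23)–(0,21): clear
  edge (0,21)–(0,14): clear
  midpoint (31/2,23/2) outside
  → clear

FREE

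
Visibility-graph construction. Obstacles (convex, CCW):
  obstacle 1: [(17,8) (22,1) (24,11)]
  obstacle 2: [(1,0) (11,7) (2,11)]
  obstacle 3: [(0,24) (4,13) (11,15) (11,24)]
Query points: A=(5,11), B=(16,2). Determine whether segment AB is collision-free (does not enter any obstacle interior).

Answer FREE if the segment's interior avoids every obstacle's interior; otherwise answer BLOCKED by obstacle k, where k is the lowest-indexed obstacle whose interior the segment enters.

Obstacle 1 [(17,8) (22,1) (24,11)]:
  edge (17,8)–(22,1): clear
  edge (22,1)–(24,11): clear
  edge (24,11)–(17,8): clear
  midpoint (21/2,13/2) outside
  → clear
Obstacle 2 [(1,0) (11,7) (2,11)]:
  edge (1,0)–(11,7): crosses AB
  edge (11,7)–(2,11): crosses AB
  edge (2,11)–(1,0): clear
  → BLOCKED
Obstacle 3 [(0,24) (4,13) (11,15) (11,24)]:
  edge (0,24)–(4,13): clear
  edge (4,13)–(11,15): clear
  edge (11,15)–(11,24): clear
  edge (11,24)–(0,24): clear
  midpoint (21/2,13/2) outside
  → clear

BLOCKED by obstacle 2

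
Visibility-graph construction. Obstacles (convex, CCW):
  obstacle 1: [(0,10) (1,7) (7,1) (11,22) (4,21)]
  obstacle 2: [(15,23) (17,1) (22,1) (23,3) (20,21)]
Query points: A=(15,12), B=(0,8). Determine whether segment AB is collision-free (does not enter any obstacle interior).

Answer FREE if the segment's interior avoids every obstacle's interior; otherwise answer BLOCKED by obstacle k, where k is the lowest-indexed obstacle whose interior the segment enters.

Obstacle 1 [(0,10) (1,7) (7,1) (11,22) (4,21)]:
  edge (0,10)–(1,7): crosses AB
  edge (1,7)–(7,1): clear
  edge (7,1)–(11,22): crosses AB
  edge (11,22)–(4,21): clear
  edge (4,21)–(0,10): clear
  → BLOCKED
Obstacle 2 [(15,23) (17,1) (22,1) (23,3) (20,21)]:
  edge (15,23)–(17,1): clear
  edge (17,1)–(22,1): clear
  edge (22,1)–(23,3): clear
  edge (23,3)–(20,21): clear
  edge (20,21)–(15,23): clear
  midpoint (15/2,10) outside
  → clear

BLOCKED by obstacle 1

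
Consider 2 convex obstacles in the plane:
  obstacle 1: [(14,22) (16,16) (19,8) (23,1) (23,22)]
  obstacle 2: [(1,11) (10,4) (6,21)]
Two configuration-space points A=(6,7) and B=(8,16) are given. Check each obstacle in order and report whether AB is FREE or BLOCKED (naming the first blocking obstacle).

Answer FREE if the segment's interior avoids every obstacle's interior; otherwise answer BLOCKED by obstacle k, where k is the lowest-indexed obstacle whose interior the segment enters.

BLOCKED by obstacle 2

Obstacle 1 [(14,22) (16,16) (19,8) (23,1) (23,22)]:
  edge (14,22)–(16,16): clear
  edge (16,16)–(19,8): clear
  edge (19,8)–(23,1): clear
  edge (23,1)–(23,22): clear
  edge (23,22)–(14,22): clear
  midpoint (7,23/2) outside
  → clear
Obstacle 2 [(1,11) (10,4) (6,21)]:
  edge (1,11)–(10,4): crosses AB
  edge (10,4)–(6,21): crosses AB
  edge (6,21)–(1,11): clear
  → BLOCKED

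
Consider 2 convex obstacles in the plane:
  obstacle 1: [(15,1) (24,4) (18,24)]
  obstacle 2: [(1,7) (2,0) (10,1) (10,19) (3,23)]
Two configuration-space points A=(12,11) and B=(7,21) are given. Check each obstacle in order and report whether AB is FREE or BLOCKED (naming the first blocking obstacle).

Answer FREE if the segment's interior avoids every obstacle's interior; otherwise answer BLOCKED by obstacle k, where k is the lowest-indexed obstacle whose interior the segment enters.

BLOCKED by obstacle 2

Obstacle 1 [(15,1) (24,4) (18,24)]:
  edge (15,1)–(24,4): clear
  edge (24,4)–(18,24): clear
  edge (18,24)–(15,1): clear
  midpoint (19/2,16) outside
  → clear
Obstacle 2 [(1,7) (2,0) (10,1) (10,19) (3,23)]:
  edge (1,7)–(2,0): clear
  edge (2,0)–(10,1): clear
  edge (10,1)–(10,19): crosses AB
  edge (10,19)–(3,23): crosses AB
  edge (3,23)–(1,7): clear
  → BLOCKED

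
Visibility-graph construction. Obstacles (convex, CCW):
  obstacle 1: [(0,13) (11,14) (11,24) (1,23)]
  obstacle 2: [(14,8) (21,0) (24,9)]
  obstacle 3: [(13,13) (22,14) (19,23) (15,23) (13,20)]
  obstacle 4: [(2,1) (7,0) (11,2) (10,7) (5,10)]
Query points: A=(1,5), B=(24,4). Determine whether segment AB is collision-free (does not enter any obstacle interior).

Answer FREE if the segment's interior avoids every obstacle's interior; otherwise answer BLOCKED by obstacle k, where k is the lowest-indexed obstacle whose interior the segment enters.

BLOCKED by obstacle 2

Obstacle 1 [(0,13) (11,14) (11,24) (1,23)]:
  edge (0,13)–(11,14): clear
  edge (11,14)–(11,24): clear
  edge (11,24)–(1,23): clear
  edge (1,23)–(0,13): clear
  midpoint (25/2,9/2) outside
  → clear
Obstacle 2 [(14,8) (21,0) (24,9)]:
  edge (14,8)–(21,0): crosses AB
  edge (21,0)–(24,9): crosses AB
  edge (24,9)–(14,8): clear
  → BLOCKED
Obstacle 3 [(13,13) (22,14) (19,23) (15,23) (13,20)]:
  edge (13,13)–(22,14): clear
  edge (22,14)–(19,23): clear
  edge (19,23)–(15,23): clear
  edge (15,23)–(13,20): clear
  edge (13,20)–(13,13): clear
  midpoint (25/2,9/2) outside
  → clear
Obstacle 4 [(2,1) (7,0) (11,2) (10,7) (5,10)]:
  edge (2,1)–(7,0): clear
  edge (7,0)–(11,2): clear
  edge (11,2)–(10,7): crosses AB
  edge (10,7)–(5,10): clear
  edge (5,10)–(2,1): crosses AB
  → BLOCKED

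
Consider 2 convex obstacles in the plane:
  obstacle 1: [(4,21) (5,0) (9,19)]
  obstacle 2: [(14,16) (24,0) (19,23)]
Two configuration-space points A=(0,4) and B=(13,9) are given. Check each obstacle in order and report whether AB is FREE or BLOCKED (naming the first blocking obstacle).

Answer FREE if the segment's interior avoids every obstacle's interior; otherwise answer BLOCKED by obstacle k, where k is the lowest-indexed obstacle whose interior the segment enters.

BLOCKED by obstacle 1

Obstacle 1 [(4,21) (5,0) (9,19)]:
  edge (4,21)–(5,0): crosses AB
  edge (5,0)–(9,19): crosses AB
  edge (9,19)–(4,21): clear
  → BLOCKED
Obstacle 2 [(14,16) (24,0) (19,23)]:
  edge (14,16)–(24,0): clear
  edge (24,0)–(19,23): clear
  edge (19,23)–(14,16): clear
  midpoint (13/2,13/2) outside
  → clear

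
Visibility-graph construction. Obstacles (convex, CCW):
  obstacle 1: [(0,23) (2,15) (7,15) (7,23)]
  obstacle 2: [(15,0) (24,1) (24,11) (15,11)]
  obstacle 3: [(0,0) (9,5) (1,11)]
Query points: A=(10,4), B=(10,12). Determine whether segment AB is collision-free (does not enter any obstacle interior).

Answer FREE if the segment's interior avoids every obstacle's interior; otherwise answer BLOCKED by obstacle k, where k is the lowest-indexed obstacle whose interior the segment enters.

FREE

Obstacle 1 [(0,23) (2,15) (7,15) (7,23)]:
  edge (0,23)–(2,15): clear
  edge (2,15)–(7,15): clear
  edge (7,15)–(7,23): clear
  edge (7,23)–(0,23): clear
  midpoint (10,8) outside
  → clear
Obstacle 2 [(15,0) (24,1) (24,11) (15,11)]:
  edge (15,0)–(24,1): clear
  edge (24,1)–(24,11): clear
  edge (24,11)–(15,11): clear
  edge (15,11)–(15,0): clear
  midpoint (10,8) outside
  → clear
Obstacle 3 [(0,0) (9,5) (1,11)]:
  edge (0,0)–(9,5): clear
  edge (9,5)–(1,11): clear
  edge (1,11)–(0,0): clear
  midpoint (10,8) outside
  → clear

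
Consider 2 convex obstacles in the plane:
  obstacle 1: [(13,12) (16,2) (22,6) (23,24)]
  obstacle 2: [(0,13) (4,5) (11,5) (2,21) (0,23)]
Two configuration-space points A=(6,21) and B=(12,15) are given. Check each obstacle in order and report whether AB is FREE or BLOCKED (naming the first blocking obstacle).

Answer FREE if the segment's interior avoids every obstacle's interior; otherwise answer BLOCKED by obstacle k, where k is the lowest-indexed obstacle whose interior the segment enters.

Obstacle 1 [(13,12) (16,2) (22,6) (23,24)]:
  edge (13,12)–(16,2): clear
  edge (16,2)–(22,6): clear
  edge (22,6)–(23,24): clear
  edge (23,24)–(13,12): clear
  midpoint (9,18) outside
  → clear
Obstacle 2 [(0,13) (4,5) (11,5) (2,21) (0,23)]:
  edge (0,13)–(4,5): clear
  edge (4,5)–(11,5): clear
  edge (11,5)–(2,21): clear
  edge (2,21)–(0,23): clear
  edge (0,23)–(0,13): clear
  midpoint (9,18) outside
  → clear

FREE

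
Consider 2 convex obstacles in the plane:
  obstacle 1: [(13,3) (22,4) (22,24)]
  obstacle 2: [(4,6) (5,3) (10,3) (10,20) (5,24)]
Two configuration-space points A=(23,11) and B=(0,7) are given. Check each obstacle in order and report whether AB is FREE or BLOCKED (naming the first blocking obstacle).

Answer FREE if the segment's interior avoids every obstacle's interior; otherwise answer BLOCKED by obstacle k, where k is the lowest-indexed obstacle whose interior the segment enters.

Obstacle 1 [(13,3) (22,4) (22,24)]:
  edge (13,3)–(22,4): clear
  edge (22,4)–(22,24): crosses AB
  edge (22,24)–(13,3): crosses AB
  → BLOCKED
Obstacle 2 [(4,6) (5,3) (10,3) (10,20) (5,24)]:
  edge (4,6)–(5,3): clear
  edge (5,3)–(10,3): clear
  edge (10,3)–(10,20): crosses AB
  edge (10,20)–(5,24): clear
  edge (5,24)–(4,6): crosses AB
  → BLOCKED

BLOCKED by obstacle 1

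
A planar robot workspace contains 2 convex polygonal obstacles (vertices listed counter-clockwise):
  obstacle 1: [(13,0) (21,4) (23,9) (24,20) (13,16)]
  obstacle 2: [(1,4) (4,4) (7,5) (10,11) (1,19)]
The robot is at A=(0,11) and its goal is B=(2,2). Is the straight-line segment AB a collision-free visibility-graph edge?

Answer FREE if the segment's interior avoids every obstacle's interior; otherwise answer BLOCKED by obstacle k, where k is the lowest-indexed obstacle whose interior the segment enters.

Obstacle 1 [(13,0) (21,4) (23,9) (24,20) (13,16)]:
  edge (13,0)–(21,4): clear
  edge (21,4)–(23,9): clear
  edge (23,9)–(24,20): clear
  edge (24,20)–(13,16): clear
  edge (13,16)–(13,0): clear
  midpoint (1,13/2) outside
  → clear
Obstacle 2 [(1,4) (4,4) (7,5) (10,11) (1,19)]:
  edge (1,4)–(4,4): crosses AB
  edge (4,4)–(7,5): clear
  edge (7,5)–(10,11): clear
  edge (10,11)–(1,19): clear
  edge (1,19)–(1,4): crosses AB
  → BLOCKED

BLOCKED by obstacle 2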